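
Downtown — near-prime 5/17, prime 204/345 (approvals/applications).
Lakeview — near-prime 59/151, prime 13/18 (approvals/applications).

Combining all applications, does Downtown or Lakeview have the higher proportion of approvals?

Downtown

Near-prime: Downtown 5/17 = 29.4%, Lakeview 59/151 = 39.1% → Lakeview
Prime: Downtown 204/345 = 59.1%, Lakeview 13/18 = 72.2% → Lakeview
Overall: Downtown 209/362 = 57.7%, Lakeview 72/169 = 42.6% → Downtown
(Lakeview wins every credit group but Downtown wins overall — Lakeview's applications skew toward the low-rate near-prime group.)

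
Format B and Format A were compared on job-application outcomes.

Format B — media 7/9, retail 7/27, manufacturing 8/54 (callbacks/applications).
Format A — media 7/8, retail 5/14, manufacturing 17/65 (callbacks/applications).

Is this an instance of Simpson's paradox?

Media: Format B 7/9 = 77.8%, Format A 7/8 = 87.5% → Format A
Retail: Format B 7/27 = 25.9%, Format A 5/14 = 35.7% → Format A
Manufacturing: Format B 8/54 = 14.8%, Format A 17/65 = 26.2% → Format A
Overall: Format B 22/90 = 24.4%, Format A 29/87 = 33.3% → Format A
Format A wins overall and in every industry group — no reversal.

No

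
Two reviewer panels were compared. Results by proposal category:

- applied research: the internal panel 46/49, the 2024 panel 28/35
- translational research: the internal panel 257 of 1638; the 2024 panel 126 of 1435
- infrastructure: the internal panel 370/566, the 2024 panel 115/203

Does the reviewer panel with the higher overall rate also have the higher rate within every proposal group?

Yes

Applied research: the internal panel 46/49 = 93.9%, the 2024 panel 28/35 = 80.0% → the internal panel
Translational research: the internal panel 257/1638 = 15.7%, the 2024 panel 126/1435 = 8.8% → the internal panel
Infrastructure: the internal panel 370/566 = 65.4%, the 2024 panel 115/203 = 56.7% → the internal panel
Overall: the internal panel 673/2253 = 29.9%, the 2024 panel 269/1673 = 16.1% → the internal panel
The internal panel wins overall and in every proposal group — no reversal.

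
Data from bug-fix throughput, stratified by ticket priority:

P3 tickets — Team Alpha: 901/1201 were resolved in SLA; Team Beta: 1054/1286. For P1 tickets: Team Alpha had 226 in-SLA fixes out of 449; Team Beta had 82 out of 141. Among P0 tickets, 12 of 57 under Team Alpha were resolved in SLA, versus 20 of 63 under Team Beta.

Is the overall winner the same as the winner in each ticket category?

P3: Team Alpha 901/1201 = 75.0%, Team Beta 1054/1286 = 82.0% → Team Beta
P1: Team Alpha 226/449 = 50.3%, Team Beta 82/141 = 58.2% → Team Beta
P0: Team Alpha 12/57 = 21.1%, Team Beta 20/63 = 31.7% → Team Beta
Overall: Team Alpha 1139/1707 = 66.7%, Team Beta 1156/1490 = 77.6% → Team Beta
Team Beta wins overall and in every ticket group — no reversal.

Yes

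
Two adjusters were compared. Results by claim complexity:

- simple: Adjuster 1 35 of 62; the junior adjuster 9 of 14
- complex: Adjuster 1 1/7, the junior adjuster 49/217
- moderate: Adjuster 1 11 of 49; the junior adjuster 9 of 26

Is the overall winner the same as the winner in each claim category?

Simple: Adjuster 1 35/62 = 56.5%, the junior adjuster 9/14 = 64.3% → the junior adjuster
Complex: Adjuster 1 1/7 = 14.3%, the junior adjuster 49/217 = 22.6% → the junior adjuster
Moderate: Adjuster 1 11/49 = 22.4%, the junior adjuster 9/26 = 34.6% → the junior adjuster
Overall: Adjuster 1 47/118 = 39.8%, the junior adjuster 67/257 = 26.1% → Adjuster 1
The junior adjuster wins each claim group but Adjuster 1 wins overall — the comparison reverses. The junior adjuster's claims skew toward complex, which has a lower base rate.

No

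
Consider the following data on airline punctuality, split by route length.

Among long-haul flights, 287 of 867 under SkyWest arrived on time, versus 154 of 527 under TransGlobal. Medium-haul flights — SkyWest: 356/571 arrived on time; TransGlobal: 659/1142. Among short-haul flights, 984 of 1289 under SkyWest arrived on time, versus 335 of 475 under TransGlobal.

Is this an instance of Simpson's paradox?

No

Long-haul: SkyWest 287/867 = 33.1%, TransGlobal 154/527 = 29.2% → SkyWest
Medium-haul: SkyWest 356/571 = 62.3%, TransGlobal 659/1142 = 57.7% → SkyWest
Short-haul: SkyWest 984/1289 = 76.3%, TransGlobal 335/475 = 70.5% → SkyWest
Overall: SkyWest 1627/2727 = 59.7%, TransGlobal 1148/2144 = 53.5% → SkyWest
SkyWest wins overall and in every route group — no reversal.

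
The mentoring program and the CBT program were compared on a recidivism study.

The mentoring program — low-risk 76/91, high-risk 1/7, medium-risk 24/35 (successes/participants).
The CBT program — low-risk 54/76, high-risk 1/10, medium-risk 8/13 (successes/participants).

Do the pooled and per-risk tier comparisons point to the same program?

Yes

Low-risk: the mentoring program 76/91 = 83.5%, the CBT program 54/76 = 71.1% → the mentoring program
High-risk: the mentoring program 1/7 = 14.3%, the CBT program 1/10 = 10.0% → the mentoring program
Medium-risk: the mentoring program 24/35 = 68.6%, the CBT program 8/13 = 61.5% → the mentoring program
Overall: the mentoring program 101/133 = 75.9%, the CBT program 63/99 = 63.6% → the mentoring program
The mentoring program wins overall and in every risk group — no reversal.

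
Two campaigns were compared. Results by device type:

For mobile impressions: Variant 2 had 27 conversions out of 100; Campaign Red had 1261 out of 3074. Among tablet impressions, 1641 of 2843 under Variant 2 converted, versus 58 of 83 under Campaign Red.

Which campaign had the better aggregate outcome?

Variant 2

Mobile: Variant 2 27/100 = 27.0%, Campaign Red 1261/3074 = 41.0% → Campaign Red
Tablet: Variant 2 1641/2843 = 57.7%, Campaign Red 58/83 = 69.9% → Campaign Red
Overall: Variant 2 1668/2943 = 56.7%, Campaign Red 1319/3157 = 41.8% → Variant 2
(Campaign Red wins every device group but Variant 2 wins overall — Campaign Red's impressions skew toward the low-rate mobile group.)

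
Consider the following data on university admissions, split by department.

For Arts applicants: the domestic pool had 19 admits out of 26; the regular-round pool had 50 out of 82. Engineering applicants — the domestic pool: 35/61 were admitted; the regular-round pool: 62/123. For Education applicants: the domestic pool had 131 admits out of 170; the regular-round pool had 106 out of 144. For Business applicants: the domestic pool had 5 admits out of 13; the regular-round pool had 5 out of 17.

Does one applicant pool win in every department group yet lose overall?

Arts: the domestic pool 19/26 = 73.1%, the regular-round pool 50/82 = 61.0% → the domestic pool
Engineering: the domestic pool 35/61 = 57.4%, the regular-round pool 62/123 = 50.4% → the domestic pool
Education: the domestic pool 131/170 = 77.1%, the regular-round pool 106/144 = 73.6% → the domestic pool
Business: the domestic pool 5/13 = 38.5%, the regular-round pool 5/17 = 29.4% → the domestic pool
Overall: the domestic pool 190/270 = 70.4%, the regular-round pool 223/366 = 60.9% → the domestic pool
The domestic pool wins overall and in every department group — no reversal.

No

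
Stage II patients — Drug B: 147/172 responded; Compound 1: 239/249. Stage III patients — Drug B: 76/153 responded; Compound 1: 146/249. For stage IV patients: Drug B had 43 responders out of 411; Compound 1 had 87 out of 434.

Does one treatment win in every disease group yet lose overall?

Stage II: Drug B 147/172 = 85.5%, Compound 1 239/249 = 96.0% → Compound 1
Stage III: Drug B 76/153 = 49.7%, Compound 1 146/249 = 58.6% → Compound 1
Stage IV: Drug B 43/411 = 10.5%, Compound 1 87/434 = 20.0% → Compound 1
Overall: Drug B 266/736 = 36.1%, Compound 1 472/932 = 50.6% → Compound 1
Compound 1 wins overall and in every disease group — no reversal.

No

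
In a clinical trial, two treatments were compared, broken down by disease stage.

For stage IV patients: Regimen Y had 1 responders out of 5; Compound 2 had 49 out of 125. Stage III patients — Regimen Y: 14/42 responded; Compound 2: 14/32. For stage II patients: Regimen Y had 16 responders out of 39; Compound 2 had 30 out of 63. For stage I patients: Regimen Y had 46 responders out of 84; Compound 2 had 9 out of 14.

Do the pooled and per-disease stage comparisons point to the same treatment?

No

Stage IV: Regimen Y 1/5 = 20.0%, Compound 2 49/125 = 39.2% → Compound 2
Stage III: Regimen Y 14/42 = 33.3%, Compound 2 14/32 = 43.8% → Compound 2
Stage II: Regimen Y 16/39 = 41.0%, Compound 2 30/63 = 47.6% → Compound 2
Stage I: Regimen Y 46/84 = 54.8%, Compound 2 9/14 = 64.3% → Compound 2
Overall: Regimen Y 77/170 = 45.3%, Compound 2 102/234 = 43.6% → Regimen Y
Compound 2 wins each disease group but Regimen Y wins overall — the comparison reverses. Compound 2's patients skew toward stage IV, which has a lower base rate.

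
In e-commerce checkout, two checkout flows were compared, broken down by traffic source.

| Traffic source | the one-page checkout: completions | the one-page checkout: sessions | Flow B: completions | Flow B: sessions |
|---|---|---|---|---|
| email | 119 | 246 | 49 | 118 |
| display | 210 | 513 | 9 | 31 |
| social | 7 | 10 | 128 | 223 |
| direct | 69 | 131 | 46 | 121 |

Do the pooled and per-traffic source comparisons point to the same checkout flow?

No

Email: the one-page checkout 119/246 = 48.4%, Flow B 49/118 = 41.5% → the one-page checkout
Display: the one-page checkout 210/513 = 40.9%, Flow B 9/31 = 29.0% → the one-page checkout
Social: the one-page checkout 7/10 = 70.0%, Flow B 128/223 = 57.4% → the one-page checkout
Direct: the one-page checkout 69/131 = 52.7%, Flow B 46/121 = 38.0% → the one-page checkout
Overall: the one-page checkout 405/900 = 45.0%, Flow B 232/493 = 47.1% → Flow B
The one-page checkout wins each traffic group but Flow B wins overall — the comparison reverses. The one-page checkout's sessions skew toward display, which has a lower base rate.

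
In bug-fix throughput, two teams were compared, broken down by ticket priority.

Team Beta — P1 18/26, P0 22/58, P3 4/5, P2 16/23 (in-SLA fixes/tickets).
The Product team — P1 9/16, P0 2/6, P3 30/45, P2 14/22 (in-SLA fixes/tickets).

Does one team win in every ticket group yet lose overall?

Yes

P1: Team Beta 18/26 = 69.2%, the Product team 9/16 = 56.2% → Team Beta
P0: Team Beta 22/58 = 37.9%, the Product team 2/6 = 33.3% → Team Beta
P3: Team Beta 4/5 = 80.0%, the Product team 30/45 = 66.7% → Team Beta
P2: Team Beta 16/23 = 69.6%, the Product team 14/22 = 63.6% → Team Beta
Overall: Team Beta 60/112 = 53.6%, the Product team 55/89 = 61.8% → the Product team
Team Beta wins each ticket group but the Product team wins overall — the comparison reverses. Team Beta's tickets skew toward P0, which has a lower base rate.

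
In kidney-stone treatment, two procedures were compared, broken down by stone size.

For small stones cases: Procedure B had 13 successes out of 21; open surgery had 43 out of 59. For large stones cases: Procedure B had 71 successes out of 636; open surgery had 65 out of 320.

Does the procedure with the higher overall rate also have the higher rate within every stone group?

Yes

Small stones: Procedure B 13/21 = 61.9%, open surgery 43/59 = 72.9% → open surgery
Large stones: Procedure B 71/636 = 11.2%, open surgery 65/320 = 20.3% → open surgery
Overall: Procedure B 84/657 = 12.8%, open surgery 108/379 = 28.5% → open surgery
Open surgery wins overall and in every stone group — no reversal.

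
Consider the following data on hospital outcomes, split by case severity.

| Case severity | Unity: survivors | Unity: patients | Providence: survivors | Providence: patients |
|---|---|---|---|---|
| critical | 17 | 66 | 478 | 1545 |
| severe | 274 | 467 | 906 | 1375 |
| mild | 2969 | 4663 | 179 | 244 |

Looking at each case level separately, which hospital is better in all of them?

Critical: Unity 17/66 = 25.8%, Providence 478/1545 = 30.9% → Providence
Severe: Unity 274/467 = 58.7%, Providence 906/1375 = 65.9% → Providence
Mild: Unity 2969/4663 = 63.7%, Providence 179/244 = 73.4% → Providence
Providence has the higher rate in all 3 groups.

Providence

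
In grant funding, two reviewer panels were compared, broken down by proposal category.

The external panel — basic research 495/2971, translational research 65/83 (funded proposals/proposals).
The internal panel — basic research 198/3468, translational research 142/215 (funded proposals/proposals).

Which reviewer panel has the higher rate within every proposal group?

Basic research: the external panel 495/2971 = 16.7%, the internal panel 198/3468 = 5.7% → the external panel
Translational research: the external panel 65/83 = 78.3%, the internal panel 142/215 = 66.0% → the external panel
The external panel has the higher rate in both groups.

the external panel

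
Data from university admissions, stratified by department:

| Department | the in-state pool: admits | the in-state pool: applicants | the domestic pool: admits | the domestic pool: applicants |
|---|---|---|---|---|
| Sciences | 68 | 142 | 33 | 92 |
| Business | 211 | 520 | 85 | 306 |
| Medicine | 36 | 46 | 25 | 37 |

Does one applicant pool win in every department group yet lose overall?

No

Sciences: the in-state pool 68/142 = 47.9%, the domestic pool 33/92 = 35.9% → the in-state pool
Business: the in-state pool 211/520 = 40.6%, the domestic pool 85/306 = 27.8% → the in-state pool
Medicine: the in-state pool 36/46 = 78.3%, the domestic pool 25/37 = 67.6% → the in-state pool
Overall: the in-state pool 315/708 = 44.5%, the domestic pool 143/435 = 32.9% → the in-state pool
The in-state pool wins overall and in every department group — no reversal.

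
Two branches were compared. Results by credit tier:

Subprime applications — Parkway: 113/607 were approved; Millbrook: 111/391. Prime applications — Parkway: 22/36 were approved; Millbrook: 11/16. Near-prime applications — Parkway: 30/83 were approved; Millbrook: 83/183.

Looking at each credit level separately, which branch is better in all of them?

Subprime: Parkway 113/607 = 18.6%, Millbrook 111/391 = 28.4% → Millbrook
Prime: Parkway 22/36 = 61.1%, Millbrook 11/16 = 68.8% → Millbrook
Near-prime: Parkway 30/83 = 36.1%, Millbrook 83/183 = 45.4% → Millbrook
Millbrook has the higher rate in all 3 groups.

Millbrook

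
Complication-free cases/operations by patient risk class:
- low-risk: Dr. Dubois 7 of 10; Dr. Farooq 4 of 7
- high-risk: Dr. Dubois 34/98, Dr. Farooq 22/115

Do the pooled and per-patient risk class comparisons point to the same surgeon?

Yes

Low-risk: Dr. Dubois 7/10 = 70.0%, Dr. Farooq 4/7 = 57.1% → Dr. Dubois
High-risk: Dr. Dubois 34/98 = 34.7%, Dr. Farooq 22/115 = 19.1% → Dr. Dubois
Overall: Dr. Dubois 41/108 = 38.0%, Dr. Farooq 26/122 = 21.3% → Dr. Dubois
Dr. Dubois wins overall and in every patient risk group — no reversal.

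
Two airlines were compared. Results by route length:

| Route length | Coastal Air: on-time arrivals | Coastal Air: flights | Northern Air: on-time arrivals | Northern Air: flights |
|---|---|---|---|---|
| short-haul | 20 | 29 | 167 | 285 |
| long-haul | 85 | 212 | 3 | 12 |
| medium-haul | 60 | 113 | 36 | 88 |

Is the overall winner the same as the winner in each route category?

Short-haul: Coastal Air 20/29 = 69.0%, Northern Air 167/285 = 58.6% → Coastal Air
Long-haul: Coastal Air 85/212 = 40.1%, Northern Air 3/12 = 25.0% → Coastal Air
Medium-haul: Coastal Air 60/113 = 53.1%, Northern Air 36/88 = 40.9% → Coastal Air
Overall: Coastal Air 165/354 = 46.6%, Northern Air 206/385 = 53.5% → Northern Air
Coastal Air wins each route group but Northern Air wins overall — the comparison reverses. Coastal Air's flights skew toward long-haul, which has a lower base rate.

No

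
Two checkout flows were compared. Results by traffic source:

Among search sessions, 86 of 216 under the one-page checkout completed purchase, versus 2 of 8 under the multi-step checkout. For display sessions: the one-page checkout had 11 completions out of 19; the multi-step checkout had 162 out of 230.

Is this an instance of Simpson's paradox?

No

Search: the one-page checkout 86/216 = 39.8%, the multi-step checkout 2/8 = 25.0% → the one-page checkout
Display: the one-page checkout 11/19 = 57.9%, the multi-step checkout 162/230 = 70.4% → the multi-step checkout
Overall: the one-page checkout 97/235 = 41.3%, the multi-step checkout 164/238 = 68.9% → the multi-step checkout
Neither sweeps: the one-page checkout wins 1 of 2 groups, the multi-step checkout wins 1. The multi-step checkout wins overall but not every group — no Simpson reversal.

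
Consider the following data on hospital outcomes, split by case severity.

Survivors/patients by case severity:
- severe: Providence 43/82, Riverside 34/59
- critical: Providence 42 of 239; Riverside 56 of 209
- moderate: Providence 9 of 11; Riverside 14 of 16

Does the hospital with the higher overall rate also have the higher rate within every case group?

Yes

Severe: Providence 43/82 = 52.4%, Riverside 34/59 = 57.6% → Riverside
Critical: Providence 42/239 = 17.6%, Riverside 56/209 = 26.8% → Riverside
Moderate: Providence 9/11 = 81.8%, Riverside 14/16 = 87.5% → Riverside
Overall: Providence 94/332 = 28.3%, Riverside 104/284 = 36.6% → Riverside
Riverside wins overall and in every case group — no reversal.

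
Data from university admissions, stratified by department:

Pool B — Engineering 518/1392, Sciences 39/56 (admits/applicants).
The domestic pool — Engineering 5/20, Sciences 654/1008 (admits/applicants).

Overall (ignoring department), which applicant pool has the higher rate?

Engineering: Pool B 518/1392 = 37.2%, the domestic pool 5/20 = 25.0% → Pool B
Sciences: Pool B 39/56 = 69.6%, the domestic pool 654/1008 = 64.9% → Pool B
Overall: Pool B 557/1448 = 38.5%, the domestic pool 659/1028 = 64.1% → the domestic pool
(Pool B wins every department group but the domestic pool wins overall — Pool B's applicants skew toward the low-rate Engineering group.)

the domestic pool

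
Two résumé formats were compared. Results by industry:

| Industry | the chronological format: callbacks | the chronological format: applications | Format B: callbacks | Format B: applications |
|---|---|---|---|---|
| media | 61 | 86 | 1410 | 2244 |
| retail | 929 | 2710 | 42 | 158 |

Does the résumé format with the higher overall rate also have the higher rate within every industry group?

No

Media: the chronological format 61/86 = 70.9%, Format B 1410/2244 = 62.8% → the chronological format
Retail: the chronological format 929/2710 = 34.3%, Format B 42/158 = 26.6% → the chronological format
Overall: the chronological format 990/2796 = 35.4%, Format B 1452/2402 = 60.4% → Format B
The chronological format wins each industry group but Format B wins overall — the comparison reverses. The chronological format's applications skew toward retail, which has a lower base rate.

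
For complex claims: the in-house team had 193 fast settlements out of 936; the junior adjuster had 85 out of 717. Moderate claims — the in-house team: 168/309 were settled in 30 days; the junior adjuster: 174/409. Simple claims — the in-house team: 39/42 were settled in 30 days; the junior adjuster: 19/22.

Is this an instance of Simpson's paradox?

Complex: the in-house team 193/936 = 20.6%, the junior adjuster 85/717 = 11.9% → the in-house team
Moderate: the in-house team 168/309 = 54.4%, the junior adjuster 174/409 = 42.5% → the in-house team
Simple: the in-house team 39/42 = 92.9%, the junior adjuster 19/22 = 86.4% → the in-house team
Overall: the in-house team 400/1287 = 31.1%, the junior adjuster 278/1148 = 24.2% → the in-house team
The in-house team wins overall and in every claim group — no reversal.

No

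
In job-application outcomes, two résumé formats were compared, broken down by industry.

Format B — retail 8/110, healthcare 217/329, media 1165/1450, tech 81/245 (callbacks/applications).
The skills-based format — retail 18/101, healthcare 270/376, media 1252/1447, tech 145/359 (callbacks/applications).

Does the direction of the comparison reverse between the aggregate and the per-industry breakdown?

No

Retail: Format B 8/110 = 7.3%, the skills-based format 18/101 = 17.8% → the skills-based format
Healthcare: Format B 217/329 = 66.0%, the skills-based format 270/376 = 71.8% → the skills-based format
Media: Format B 1165/1450 = 80.3%, the skills-based format 1252/1447 = 86.5% → the skills-based format
Tech: Format B 81/245 = 33.1%, the skills-based format 145/359 = 40.4% → the skills-based format
Overall: Format B 1471/2134 = 68.9%, the skills-based format 1685/2283 = 73.8% → the skills-based format
The skills-based format wins overall and in every industry group — no reversal.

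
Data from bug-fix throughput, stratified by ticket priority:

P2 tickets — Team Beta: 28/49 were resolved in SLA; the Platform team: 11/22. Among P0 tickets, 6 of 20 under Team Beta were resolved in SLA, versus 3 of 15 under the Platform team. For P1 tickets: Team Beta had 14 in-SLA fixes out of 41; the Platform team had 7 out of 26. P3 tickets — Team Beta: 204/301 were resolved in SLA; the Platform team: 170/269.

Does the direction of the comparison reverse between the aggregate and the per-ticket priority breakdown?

P2: Team Beta 28/49 = 57.1%, the Platform team 11/22 = 50.0% → Team Beta
P0: Team Beta 6/20 = 30.0%, the Platform team 3/15 = 20.0% → Team Beta
P1: Team Beta 14/41 = 34.1%, the Platform team 7/26 = 26.9% → Team Beta
P3: Team Beta 204/301 = 67.8%, the Platform team 170/269 = 63.2% → Team Beta
Overall: Team Beta 252/411 = 61.3%, the Platform team 191/332 = 57.5% → Team Beta
Team Beta wins overall and in every ticket group — no reversal.

No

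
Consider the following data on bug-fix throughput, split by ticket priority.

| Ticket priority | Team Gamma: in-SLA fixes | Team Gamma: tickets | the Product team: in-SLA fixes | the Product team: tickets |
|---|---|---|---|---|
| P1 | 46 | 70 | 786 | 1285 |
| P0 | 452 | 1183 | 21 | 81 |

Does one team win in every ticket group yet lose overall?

Yes

P1: Team Gamma 46/70 = 65.7%, the Product team 786/1285 = 61.2% → Team Gamma
P0: Team Gamma 452/1183 = 38.2%, the Product team 21/81 = 25.9% → Team Gamma
Overall: Team Gamma 498/1253 = 39.7%, the Product team 807/1366 = 59.1% → the Product team
Team Gamma wins each ticket group but the Product team wins overall — the comparison reverses. Team Gamma's tickets skew toward P0, which has a lower base rate.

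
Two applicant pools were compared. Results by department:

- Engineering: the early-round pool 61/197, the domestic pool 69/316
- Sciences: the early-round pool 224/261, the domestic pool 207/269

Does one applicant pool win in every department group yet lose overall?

No

Engineering: the early-round pool 61/197 = 31.0%, the domestic pool 69/316 = 21.8% → the early-round pool
Sciences: the early-round pool 224/261 = 85.8%, the domestic pool 207/269 = 77.0% → the early-round pool
Overall: the early-round pool 285/458 = 62.2%, the domestic pool 276/585 = 47.2% → the early-round pool
The early-round pool wins overall and in every department group — no reversal.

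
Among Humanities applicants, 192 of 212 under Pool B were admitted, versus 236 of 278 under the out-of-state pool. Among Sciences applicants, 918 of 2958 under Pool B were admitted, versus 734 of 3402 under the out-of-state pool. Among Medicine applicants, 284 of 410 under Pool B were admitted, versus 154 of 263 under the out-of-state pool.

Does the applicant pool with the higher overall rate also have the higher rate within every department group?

Yes

Humanities: Pool B 192/212 = 90.6%, the out-of-state pool 236/278 = 84.9% → Pool B
Sciences: Pool B 918/2958 = 31.0%, the out-of-state pool 734/3402 = 21.6% → Pool B
Medicine: Pool B 284/410 = 69.3%, the out-of-state pool 154/263 = 58.6% → Pool B
Overall: Pool B 1394/3580 = 38.9%, the out-of-state pool 1124/3943 = 28.5% → Pool B
Pool B wins overall and in every department group — no reversal.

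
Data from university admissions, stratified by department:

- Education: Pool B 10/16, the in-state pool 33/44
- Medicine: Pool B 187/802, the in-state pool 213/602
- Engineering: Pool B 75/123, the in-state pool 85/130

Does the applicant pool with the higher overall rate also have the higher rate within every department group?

Yes

Education: Pool B 10/16 = 62.5%, the in-state pool 33/44 = 75.0% → the in-state pool
Medicine: Pool B 187/802 = 23.3%, the in-state pool 213/602 = 35.4% → the in-state pool
Engineering: Pool B 75/123 = 61.0%, the in-state pool 85/130 = 65.4% → the in-state pool
Overall: Pool B 272/941 = 28.9%, the in-state pool 331/776 = 42.7% → the in-state pool
The in-state pool wins overall and in every department group — no reversal.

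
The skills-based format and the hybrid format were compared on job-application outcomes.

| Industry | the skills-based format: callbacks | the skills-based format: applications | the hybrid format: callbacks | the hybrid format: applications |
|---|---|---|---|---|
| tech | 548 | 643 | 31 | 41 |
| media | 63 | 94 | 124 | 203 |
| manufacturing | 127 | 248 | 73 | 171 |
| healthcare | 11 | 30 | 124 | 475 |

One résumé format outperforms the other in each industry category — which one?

the skills-based format

Tech: the skills-based format 548/643 = 85.2%, the hybrid format 31/41 = 75.6% → the skills-based format
Media: the skills-based format 63/94 = 67.0%, the hybrid format 124/203 = 61.1% → the skills-based format
Manufacturing: the skills-based format 127/248 = 51.2%, the hybrid format 73/171 = 42.7% → the skills-based format
Healthcare: the skills-based format 11/30 = 36.7%, the hybrid format 124/475 = 26.1% → the skills-based format
The skills-based format has the higher rate in all 4 groups.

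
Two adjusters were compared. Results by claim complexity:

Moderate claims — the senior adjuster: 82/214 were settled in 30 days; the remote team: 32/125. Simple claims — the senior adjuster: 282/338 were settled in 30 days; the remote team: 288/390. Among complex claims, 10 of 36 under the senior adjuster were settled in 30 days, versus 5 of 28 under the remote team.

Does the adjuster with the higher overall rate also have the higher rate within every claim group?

Yes

Moderate: the senior adjuster 82/214 = 38.3%, the remote team 32/125 = 25.6% → the senior adjuster
Simple: the senior adjuster 282/338 = 83.4%, the remote team 288/390 = 73.8% → the senior adjuster
Complex: the senior adjuster 10/36 = 27.8%, the remote team 5/28 = 17.9% → the senior adjuster
Overall: the senior adjuster 374/588 = 63.6%, the remote team 325/543 = 59.9% → the senior adjuster
The senior adjuster wins overall and in every claim group — no reversal.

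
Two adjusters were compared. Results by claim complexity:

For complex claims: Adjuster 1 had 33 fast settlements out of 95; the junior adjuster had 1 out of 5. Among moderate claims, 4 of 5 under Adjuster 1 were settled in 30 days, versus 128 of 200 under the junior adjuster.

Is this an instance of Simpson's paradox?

Yes

Complex: Adjuster 1 33/95 = 34.7%, the junior adjuster 1/5 = 20.0% → Adjuster 1
Moderate: Adjuster 1 4/5 = 80.0%, the junior adjuster 128/200 = 64.0% → Adjuster 1
Overall: Adjuster 1 37/100 = 37.0%, the junior adjuster 129/205 = 62.9% → the junior adjuster
Adjuster 1 wins each claim group but the junior adjuster wins overall — the comparison reverses. Adjuster 1's claims skew toward complex, which has a lower base rate.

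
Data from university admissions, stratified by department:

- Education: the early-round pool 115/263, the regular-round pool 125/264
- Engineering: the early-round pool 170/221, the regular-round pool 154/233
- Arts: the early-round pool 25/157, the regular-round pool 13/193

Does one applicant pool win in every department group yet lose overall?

No

Education: the early-round pool 115/263 = 43.7%, the regular-round pool 125/264 = 47.3% → the regular-round pool
Engineering: the early-round pool 170/221 = 76.9%, the regular-round pool 154/233 = 66.1% → the early-round pool
Arts: the early-round pool 25/157 = 15.9%, the regular-round pool 13/193 = 6.7% → the early-round pool
Overall: the early-round pool 310/641 = 48.4%, the regular-round pool 292/690 = 42.3% → the early-round pool
Neither sweeps: the early-round pool wins 2 of 3 groups, the regular-round pool wins 1. The early-round pool wins overall but not every group — no Simpson reversal.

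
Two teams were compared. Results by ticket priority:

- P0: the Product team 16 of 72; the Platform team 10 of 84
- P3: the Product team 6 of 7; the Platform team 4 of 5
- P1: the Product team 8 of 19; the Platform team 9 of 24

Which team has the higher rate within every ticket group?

P0: the Product team 16/72 = 22.2%, the Platform team 10/84 = 11.9% → the Product team
P3: the Product team 6/7 = 85.7%, the Platform team 4/5 = 80.0% → the Product team
P1: the Product team 8/19 = 42.1%, the Platform team 9/24 = 37.5% → the Product team
The Product team has the higher rate in all 3 groups.

the Product team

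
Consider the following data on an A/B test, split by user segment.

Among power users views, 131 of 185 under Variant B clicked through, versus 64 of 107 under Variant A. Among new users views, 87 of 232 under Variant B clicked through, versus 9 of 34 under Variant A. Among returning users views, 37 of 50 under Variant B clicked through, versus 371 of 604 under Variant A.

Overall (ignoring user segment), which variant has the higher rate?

Power users: Variant B 131/185 = 70.8%, Variant A 64/107 = 59.8% → Variant B
New users: Variant B 87/232 = 37.5%, Variant A 9/34 = 26.5% → Variant B
Returning users: Variant B 37/50 = 74.0%, Variant A 371/604 = 61.4% → Variant B
Overall: Variant B 255/467 = 54.6%, Variant A 444/745 = 59.6% → Variant A
(Variant B wins every user group but Variant A wins overall — Variant B's views skew toward the low-rate new users group.)

Variant A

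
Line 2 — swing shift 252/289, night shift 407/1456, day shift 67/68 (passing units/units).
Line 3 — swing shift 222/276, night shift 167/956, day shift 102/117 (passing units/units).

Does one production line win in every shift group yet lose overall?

Swing shift: Line 2 252/289 = 87.2%, Line 3 222/276 = 80.4% → Line 2
Night shift: Line 2 407/1456 = 28.0%, Line 3 167/956 = 17.5% → Line 2
Day shift: Line 2 67/68 = 98.5%, Line 3 102/117 = 87.2% → Line 2
Overall: Line 2 726/1813 = 40.0%, Line 3 491/1349 = 36.4% → Line 2
Line 2 wins overall and in every shift group — no reversal.

No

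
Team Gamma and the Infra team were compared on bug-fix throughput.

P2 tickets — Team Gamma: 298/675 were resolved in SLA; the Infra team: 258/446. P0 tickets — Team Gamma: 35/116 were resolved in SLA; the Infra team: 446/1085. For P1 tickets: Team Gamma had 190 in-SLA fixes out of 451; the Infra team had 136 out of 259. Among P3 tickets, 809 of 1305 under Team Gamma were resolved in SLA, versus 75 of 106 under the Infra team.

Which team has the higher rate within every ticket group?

the Infra team

P2: Team Gamma 298/675 = 44.1%, the Infra team 258/446 = 57.8% → the Infra team
P0: Team Gamma 35/116 = 30.2%, the Infra team 446/1085 = 41.1% → the Infra team
P1: Team Gamma 190/451 = 42.1%, the Infra team 136/259 = 52.5% → the Infra team
P3: Team Gamma 809/1305 = 62.0%, the Infra team 75/106 = 70.8% → the Infra team
The Infra team has the higher rate in all 4 groups.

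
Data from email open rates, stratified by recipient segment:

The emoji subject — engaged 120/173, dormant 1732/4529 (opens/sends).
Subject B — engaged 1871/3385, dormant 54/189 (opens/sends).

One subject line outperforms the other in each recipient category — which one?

Engaged: the emoji subject 120/173 = 69.4%, Subject B 1871/3385 = 55.3% → the emoji subject
Dormant: the emoji subject 1732/4529 = 38.2%, Subject B 54/189 = 28.6% → the emoji subject
The emoji subject has the higher rate in both groups.

the emoji subject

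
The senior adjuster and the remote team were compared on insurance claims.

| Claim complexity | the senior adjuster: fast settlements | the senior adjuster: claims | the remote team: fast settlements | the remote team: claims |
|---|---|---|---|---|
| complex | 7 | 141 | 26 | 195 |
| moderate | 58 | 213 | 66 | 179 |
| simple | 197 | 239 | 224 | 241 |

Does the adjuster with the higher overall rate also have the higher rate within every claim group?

Complex: the senior adjuster 7/141 = 5.0%, the remote team 26/195 = 13.3% → the remote team
Moderate: the senior adjuster 58/213 = 27.2%, the remote team 66/179 = 36.9% → the remote team
Simple: the senior adjuster 197/239 = 82.4%, the remote team 224/241 = 92.9% → the remote team
Overall: the senior adjuster 262/593 = 44.2%, the remote team 316/615 = 51.4% → the remote team
The remote team wins overall and in every claim group — no reversal.

Yes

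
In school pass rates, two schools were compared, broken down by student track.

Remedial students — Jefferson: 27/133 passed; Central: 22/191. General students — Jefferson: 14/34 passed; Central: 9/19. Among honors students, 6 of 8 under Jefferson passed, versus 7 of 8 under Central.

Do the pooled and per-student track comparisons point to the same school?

No

Remedial: Jefferson 27/133 = 20.3%, Central 22/191 = 11.5% → Jefferson
General: Jefferson 14/34 = 41.2%, Central 9/19 = 47.4% → Central
Honors: Jefferson 6/8 = 75.0%, Central 7/8 = 87.5% → Central
Overall: Jefferson 47/175 = 26.9%, Central 38/218 = 17.4% → Jefferson
Neither sweeps: Jefferson wins 1 of 3 groups, Central wins 2. Jefferson wins overall but not every group — no Simpson reversal.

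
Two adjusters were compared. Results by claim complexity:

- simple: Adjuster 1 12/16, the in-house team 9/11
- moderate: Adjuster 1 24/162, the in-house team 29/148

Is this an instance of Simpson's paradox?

Simple: Adjuster 1 12/16 = 75.0%, the in-house team 9/11 = 81.8% → the in-house team
Moderate: Adjuster 1 24/162 = 14.8%, the in-house team 29/148 = 19.6% → the in-house team
Overall: Adjuster 1 36/178 = 20.2%, the in-house team 38/159 = 23.9% → the in-house team
The in-house team wins overall and in every claim group — no reversal.

No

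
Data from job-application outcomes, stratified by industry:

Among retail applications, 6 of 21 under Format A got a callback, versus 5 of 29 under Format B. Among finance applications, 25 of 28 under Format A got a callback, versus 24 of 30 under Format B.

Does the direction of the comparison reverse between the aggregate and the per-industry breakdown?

No

Retail: Format A 6/21 = 28.6%, Format B 5/29 = 17.2% → Format A
Finance: Format A 25/28 = 89.3%, Format B 24/30 = 80.0% → Format A
Overall: Format A 31/49 = 63.3%, Format B 29/59 = 49.2% → Format A
Format A wins overall and in every industry group — no reversal.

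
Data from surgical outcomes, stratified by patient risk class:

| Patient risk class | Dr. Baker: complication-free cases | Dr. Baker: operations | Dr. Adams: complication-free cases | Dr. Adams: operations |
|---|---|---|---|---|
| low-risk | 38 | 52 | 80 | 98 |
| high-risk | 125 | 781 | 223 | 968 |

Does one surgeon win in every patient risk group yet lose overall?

No

Low-risk: Dr. Baker 38/52 = 73.1%, Dr. Adams 80/98 = 81.6% → Dr. Adams
High-risk: Dr. Baker 125/781 = 16.0%, Dr. Adams 223/968 = 23.0% → Dr. Adams
Overall: Dr. Baker 163/833 = 19.6%, Dr. Adams 303/1066 = 28.4% → Dr. Adams
Dr. Adams wins overall and in every patient risk group — no reversal.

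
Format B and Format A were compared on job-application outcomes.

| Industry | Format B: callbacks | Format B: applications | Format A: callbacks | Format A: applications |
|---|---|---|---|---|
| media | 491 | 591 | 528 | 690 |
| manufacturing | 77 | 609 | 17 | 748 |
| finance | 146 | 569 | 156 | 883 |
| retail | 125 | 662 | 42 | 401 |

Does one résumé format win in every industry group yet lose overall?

Media: Format B 491/591 = 83.1%, Format A 528/690 = 76.5% → Format B
Manufacturing: Format B 77/609 = 12.6%, Format A 17/748 = 2.3% → Format B
Finance: Format B 146/569 = 25.7%, Format A 156/883 = 17.7% → Format B
Retail: Format B 125/662 = 18.9%, Format A 42/401 = 10.5% → Format B
Overall: Format B 839/2431 = 34.5%, Format A 743/2722 = 27.3% → Format B
Format B wins overall and in every industry group — no reversal.

No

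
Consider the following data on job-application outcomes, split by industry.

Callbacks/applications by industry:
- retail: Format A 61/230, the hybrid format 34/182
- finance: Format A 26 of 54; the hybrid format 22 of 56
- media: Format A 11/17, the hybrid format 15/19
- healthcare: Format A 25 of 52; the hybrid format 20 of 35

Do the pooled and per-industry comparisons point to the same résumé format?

No

Retail: Format A 61/230 = 26.5%, the hybrid format 34/182 = 18.7% → Format A
Finance: Format A 26/54 = 48.1%, the hybrid format 22/56 = 39.3% → Format A
Media: Format A 11/17 = 64.7%, the hybrid format 15/19 = 78.9% → the hybrid format
Healthcare: Format A 25/52 = 48.1%, the hybrid format 20/35 = 57.1% → the hybrid format
Overall: Format A 123/353 = 34.8%, the hybrid format 91/292 = 31.2% → Format A
Neither sweeps: Format A wins 2 of 4 groups, the hybrid format wins 2. Format A wins overall but not every group — no Simpson reversal.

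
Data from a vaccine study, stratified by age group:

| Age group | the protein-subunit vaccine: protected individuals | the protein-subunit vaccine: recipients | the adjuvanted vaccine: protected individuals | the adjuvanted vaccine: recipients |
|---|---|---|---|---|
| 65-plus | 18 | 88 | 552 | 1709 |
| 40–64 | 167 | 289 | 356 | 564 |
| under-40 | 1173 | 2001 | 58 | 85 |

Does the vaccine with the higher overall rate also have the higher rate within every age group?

No

65-plus: the protein-subunit vaccine 18/88 = 20.5%, the adjuvanted vaccine 552/1709 = 32.3% → the adjuvanted vaccine
40–64: the protein-subunit vaccine 167/289 = 57.8%, the adjuvanted vaccine 356/564 = 63.1% → the adjuvanted vaccine
Under-40: the protein-subunit vaccine 1173/2001 = 58.6%, the adjuvanted vaccine 58/85 = 68.2% → the adjuvanted vaccine
Overall: the protein-subunit vaccine 1358/2378 = 57.1%, the adjuvanted vaccine 966/2358 = 41.0% → the protein-subunit vaccine
The adjuvanted vaccine wins each age group but the protein-subunit vaccine wins overall — the comparison reverses. The adjuvanted vaccine's recipients skew toward 65-plus, which has a lower base rate.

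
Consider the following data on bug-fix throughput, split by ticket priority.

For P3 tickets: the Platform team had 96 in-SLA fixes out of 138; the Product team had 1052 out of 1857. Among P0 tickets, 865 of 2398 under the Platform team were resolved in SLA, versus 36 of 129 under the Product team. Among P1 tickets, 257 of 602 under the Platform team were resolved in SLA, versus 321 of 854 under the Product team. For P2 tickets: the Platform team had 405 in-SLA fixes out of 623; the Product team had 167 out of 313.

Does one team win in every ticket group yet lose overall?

Yes

P3: the Platform team 96/138 = 69.6%, the Product team 1052/1857 = 56.7% → the Platform team
P0: the Platform team 865/2398 = 36.1%, the Product team 36/129 = 27.9% → the Platform team
P1: the Platform team 257/602 = 42.7%, the Product team 321/854 = 37.6% → the Platform team
P2: the Platform team 405/623 = 65.0%, the Product team 167/313 = 53.4% → the Platform team
Overall: the Platform team 1623/3761 = 43.2%, the Product team 1576/3153 = 50.0% → the Product team
The Platform team wins each ticket group but the Product team wins overall — the comparison reverses. The Platform team's tickets skew toward P0, which has a lower base rate.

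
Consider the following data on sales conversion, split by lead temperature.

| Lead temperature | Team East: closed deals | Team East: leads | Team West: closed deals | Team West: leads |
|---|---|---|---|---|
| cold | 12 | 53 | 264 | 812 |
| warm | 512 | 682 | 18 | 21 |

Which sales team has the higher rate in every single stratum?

Cold: Team East 12/53 = 22.6%, Team West 264/812 = 32.5% → Team West
Warm: Team East 512/682 = 75.1%, Team West 18/21 = 85.7% → Team West
Team West has the higher rate in both groups.

Team West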